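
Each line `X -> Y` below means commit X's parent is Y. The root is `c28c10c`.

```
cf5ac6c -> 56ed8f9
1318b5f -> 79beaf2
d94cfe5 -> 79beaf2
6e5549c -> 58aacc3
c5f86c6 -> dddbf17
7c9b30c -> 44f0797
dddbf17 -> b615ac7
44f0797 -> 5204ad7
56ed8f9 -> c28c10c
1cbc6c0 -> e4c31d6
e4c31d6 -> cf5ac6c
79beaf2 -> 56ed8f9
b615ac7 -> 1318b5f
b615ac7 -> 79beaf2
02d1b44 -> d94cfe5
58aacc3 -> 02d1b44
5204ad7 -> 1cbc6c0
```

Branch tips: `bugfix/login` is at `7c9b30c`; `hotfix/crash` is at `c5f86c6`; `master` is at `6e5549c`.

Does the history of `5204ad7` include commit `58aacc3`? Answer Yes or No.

Ancestors of 5204ad7: {1cbc6c0, 5204ad7, 56ed8f9, c28c10c, cf5ac6c, e4c31d6}.
58aacc3 is not in that set, so it is not an ancestor of 5204ad7.

No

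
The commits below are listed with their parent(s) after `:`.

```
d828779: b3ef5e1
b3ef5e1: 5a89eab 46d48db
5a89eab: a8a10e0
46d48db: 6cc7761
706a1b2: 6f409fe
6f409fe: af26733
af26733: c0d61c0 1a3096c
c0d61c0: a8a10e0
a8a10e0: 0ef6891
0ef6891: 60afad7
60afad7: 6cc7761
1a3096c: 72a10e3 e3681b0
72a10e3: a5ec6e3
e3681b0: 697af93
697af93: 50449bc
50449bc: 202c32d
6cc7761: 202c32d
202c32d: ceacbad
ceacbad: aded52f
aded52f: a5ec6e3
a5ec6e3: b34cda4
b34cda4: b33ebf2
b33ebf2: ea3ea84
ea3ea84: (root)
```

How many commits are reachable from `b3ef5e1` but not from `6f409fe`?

Reachable from b3ef5e1: {0ef6891, 202c32d, 46d48db, 5a89eab, 60afad7, 6cc7761, a5ec6e3, a8a10e0, aded52f, b33ebf2, b34cda4, b3ef5e1, ceacbad, ea3ea84}.
Reachable from 6f409fe: {0ef6891, 1a3096c, 202c32d, 50449bc, 60afad7, 697af93, 6cc7761, 6f409fe, 72a10e3, a5ec6e3, a8a10e0, aded52f, af26733, b33ebf2, b34cda4, c0d61c0, ceacbad, e3681b0, ea3ea84}.
In b3ef5e1's history but not 6f409fe's: {46d48db, 5a89eab, b3ef5e1} — 3 commits.

3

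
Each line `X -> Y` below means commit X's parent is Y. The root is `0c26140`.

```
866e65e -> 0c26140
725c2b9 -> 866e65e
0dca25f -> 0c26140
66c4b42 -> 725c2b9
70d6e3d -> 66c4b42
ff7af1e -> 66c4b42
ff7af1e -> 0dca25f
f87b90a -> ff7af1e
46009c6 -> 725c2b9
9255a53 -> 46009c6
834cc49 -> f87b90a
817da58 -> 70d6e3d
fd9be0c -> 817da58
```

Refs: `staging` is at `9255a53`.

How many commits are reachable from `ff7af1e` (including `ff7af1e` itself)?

6

Walking parent pointers from ff7af1e: reachable set = {0c26140, 0dca25f, 66c4b42, 725c2b9, 866e65e, ff7af1e}.
That is 6 commits.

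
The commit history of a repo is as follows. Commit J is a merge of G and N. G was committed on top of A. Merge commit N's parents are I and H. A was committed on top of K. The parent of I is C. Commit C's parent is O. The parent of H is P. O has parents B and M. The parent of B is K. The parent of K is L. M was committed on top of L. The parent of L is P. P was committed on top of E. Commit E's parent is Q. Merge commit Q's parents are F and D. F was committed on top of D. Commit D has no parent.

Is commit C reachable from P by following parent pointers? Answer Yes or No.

Ancestors of P: {D, E, F, P, Q}.
C is not in that set, so it is not an ancestor of P.

No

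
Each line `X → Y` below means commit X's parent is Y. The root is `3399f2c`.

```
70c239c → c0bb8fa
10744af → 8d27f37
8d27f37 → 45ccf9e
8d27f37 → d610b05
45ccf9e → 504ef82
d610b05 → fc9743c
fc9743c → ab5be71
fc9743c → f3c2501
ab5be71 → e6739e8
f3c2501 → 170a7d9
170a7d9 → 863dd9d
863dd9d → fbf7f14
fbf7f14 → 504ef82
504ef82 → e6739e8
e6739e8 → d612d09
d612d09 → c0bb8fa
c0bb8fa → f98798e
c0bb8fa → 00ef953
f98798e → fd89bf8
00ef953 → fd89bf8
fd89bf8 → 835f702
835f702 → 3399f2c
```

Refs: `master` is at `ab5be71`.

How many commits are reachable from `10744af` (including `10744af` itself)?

19

Walking parent pointers from 10744af: reachable set = {00ef953, 10744af, 170a7d9, 3399f2c, 45ccf9e, 504ef82, 835f702, 863dd9d, 8d27f37, ab5be71, c0bb8fa, d610b05, d612d09, e6739e8, f3c2501, f98798e, fbf7f14, fc9743c, fd89bf8}.
That is 19 commits.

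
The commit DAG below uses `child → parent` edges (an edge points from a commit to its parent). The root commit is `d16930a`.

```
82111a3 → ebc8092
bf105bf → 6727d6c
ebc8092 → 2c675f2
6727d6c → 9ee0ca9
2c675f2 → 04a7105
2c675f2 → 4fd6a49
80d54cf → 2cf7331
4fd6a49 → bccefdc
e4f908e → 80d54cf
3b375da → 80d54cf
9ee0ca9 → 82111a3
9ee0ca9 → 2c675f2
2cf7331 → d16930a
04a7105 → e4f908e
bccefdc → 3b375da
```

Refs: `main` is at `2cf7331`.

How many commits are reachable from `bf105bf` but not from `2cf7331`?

Reachable from bf105bf: {04a7105, 2c675f2, 2cf7331, 3b375da, 4fd6a49, 6727d6c, 80d54cf, 82111a3, 9ee0ca9, bccefdc, bf105bf, d16930a, e4f908e, ebc8092}.
Reachable from 2cf7331: {2cf7331, d16930a}.
In bf105bf's history but not 2cf7331's: {04a7105, 2c675f2, 3b375da, 4fd6a49, 6727d6c, 80d54cf, 82111a3, 9ee0ca9, bccefdc, bf105bf, e4f908e, ebc8092} — 12 commits.

12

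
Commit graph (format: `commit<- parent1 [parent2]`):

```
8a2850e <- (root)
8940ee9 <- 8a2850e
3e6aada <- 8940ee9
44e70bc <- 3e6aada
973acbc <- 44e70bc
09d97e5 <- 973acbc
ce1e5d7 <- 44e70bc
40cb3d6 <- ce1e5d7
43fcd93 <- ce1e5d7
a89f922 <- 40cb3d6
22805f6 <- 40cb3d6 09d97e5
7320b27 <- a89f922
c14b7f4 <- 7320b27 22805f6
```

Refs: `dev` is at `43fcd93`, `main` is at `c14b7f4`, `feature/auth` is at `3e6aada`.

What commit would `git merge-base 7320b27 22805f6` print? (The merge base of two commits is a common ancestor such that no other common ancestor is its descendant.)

40cb3d6

Ancestors of 7320b27: {3e6aada, 40cb3d6, 44e70bc, 7320b27, 8940ee9, 8a2850e, a89f922, ce1e5d7}.
Ancestors of 22805f6: {09d97e5, 22805f6, 3e6aada, 40cb3d6, 44e70bc, 8940ee9, 8a2850e, 973acbc, ce1e5d7}.
Common ancestors: {3e6aada, 40cb3d6, 44e70bc, 8940ee9, 8a2850e, ce1e5d7}.
Among these, 40cb3d6 is not an ancestor of any other common ancestor — it is the merge base.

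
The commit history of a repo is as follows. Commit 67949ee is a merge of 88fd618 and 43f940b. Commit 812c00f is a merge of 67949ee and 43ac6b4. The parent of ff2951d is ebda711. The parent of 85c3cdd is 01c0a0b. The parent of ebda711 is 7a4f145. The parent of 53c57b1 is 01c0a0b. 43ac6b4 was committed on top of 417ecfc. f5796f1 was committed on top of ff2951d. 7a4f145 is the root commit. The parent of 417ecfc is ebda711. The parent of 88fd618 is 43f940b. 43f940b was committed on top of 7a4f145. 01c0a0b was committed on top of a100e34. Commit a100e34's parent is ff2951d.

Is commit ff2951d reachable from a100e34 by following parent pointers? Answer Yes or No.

Ancestors of a100e34 (commits reachable by following parents): {7a4f145, a100e34, ebda711, ff2951d}.
ff2951d is in that set, so it is an ancestor of a100e34.

Yes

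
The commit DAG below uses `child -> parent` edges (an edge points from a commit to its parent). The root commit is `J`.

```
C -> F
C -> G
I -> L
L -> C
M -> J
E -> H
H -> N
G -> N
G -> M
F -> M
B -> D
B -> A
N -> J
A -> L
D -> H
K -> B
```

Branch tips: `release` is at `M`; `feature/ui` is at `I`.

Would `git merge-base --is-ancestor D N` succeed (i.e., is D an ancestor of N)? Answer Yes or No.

Ancestors of N: {J, N}.
D is not in that set, so it is not an ancestor of N.

No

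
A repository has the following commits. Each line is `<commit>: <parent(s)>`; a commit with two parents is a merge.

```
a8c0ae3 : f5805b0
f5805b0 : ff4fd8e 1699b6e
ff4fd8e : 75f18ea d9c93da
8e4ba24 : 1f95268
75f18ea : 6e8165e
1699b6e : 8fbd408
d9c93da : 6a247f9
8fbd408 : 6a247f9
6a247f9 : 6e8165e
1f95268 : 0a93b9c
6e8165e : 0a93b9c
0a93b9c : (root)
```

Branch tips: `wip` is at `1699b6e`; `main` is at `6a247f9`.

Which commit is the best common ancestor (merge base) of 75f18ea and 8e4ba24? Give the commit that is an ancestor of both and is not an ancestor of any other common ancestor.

Ancestors of 75f18ea: {0a93b9c, 6e8165e, 75f18ea}.
Ancestors of 8e4ba24: {0a93b9c, 1f95268, 8e4ba24}.
Common ancestors: {0a93b9c}.
The only common ancestor is 0a93b9c, so it is the merge base.

0a93b9c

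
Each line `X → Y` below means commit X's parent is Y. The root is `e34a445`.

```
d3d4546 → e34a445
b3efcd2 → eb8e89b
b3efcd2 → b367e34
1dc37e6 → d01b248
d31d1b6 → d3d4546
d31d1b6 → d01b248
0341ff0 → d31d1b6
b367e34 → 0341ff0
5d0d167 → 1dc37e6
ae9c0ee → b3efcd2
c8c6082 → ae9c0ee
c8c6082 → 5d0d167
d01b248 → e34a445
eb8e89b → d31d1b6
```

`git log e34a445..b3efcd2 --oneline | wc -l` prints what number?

7

Reachable from b3efcd2: {0341ff0, b367e34, b3efcd2, d01b248, d31d1b6, d3d4546, e34a445, eb8e89b}.
Reachable from e34a445: {e34a445}.
In b3efcd2's history but not e34a445's: {0341ff0, b367e34, b3efcd2, d01b248, d31d1b6, d3d4546, eb8e89b} — 7 commits.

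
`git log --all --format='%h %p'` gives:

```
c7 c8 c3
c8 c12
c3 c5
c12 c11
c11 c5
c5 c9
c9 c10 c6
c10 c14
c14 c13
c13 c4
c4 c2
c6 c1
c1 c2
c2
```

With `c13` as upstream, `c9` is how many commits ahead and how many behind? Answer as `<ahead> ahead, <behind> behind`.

5 ahead, 0 behind

Reachable from c9: {c1, c10, c13, c14, c2, c4, c6, c9}.
Reachable from c13: {c13, c2, c4}.
Only in c9's history (ahead): {c1, c10, c14, c6, c9} — 5.
Only in c13's history (behind): {} — 0.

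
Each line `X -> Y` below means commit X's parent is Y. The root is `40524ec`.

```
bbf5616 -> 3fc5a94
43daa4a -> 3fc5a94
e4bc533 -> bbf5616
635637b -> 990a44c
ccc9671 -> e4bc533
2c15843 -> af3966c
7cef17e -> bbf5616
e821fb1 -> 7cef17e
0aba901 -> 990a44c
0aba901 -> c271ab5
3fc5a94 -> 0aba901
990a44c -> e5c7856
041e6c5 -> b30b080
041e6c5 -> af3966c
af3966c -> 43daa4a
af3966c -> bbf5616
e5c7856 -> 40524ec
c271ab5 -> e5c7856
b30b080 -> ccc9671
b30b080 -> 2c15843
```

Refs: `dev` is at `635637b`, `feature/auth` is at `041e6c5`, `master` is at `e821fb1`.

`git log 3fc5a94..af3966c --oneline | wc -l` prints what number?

Reachable from af3966c: {0aba901, 3fc5a94, 40524ec, 43daa4a, 990a44c, af3966c, bbf5616, c271ab5, e5c7856}.
Reachable from 3fc5a94: {0aba901, 3fc5a94, 40524ec, 990a44c, c271ab5, e5c7856}.
In af3966c's history but not 3fc5a94's: {43daa4a, af3966c, bbf5616} — 3 commits.

3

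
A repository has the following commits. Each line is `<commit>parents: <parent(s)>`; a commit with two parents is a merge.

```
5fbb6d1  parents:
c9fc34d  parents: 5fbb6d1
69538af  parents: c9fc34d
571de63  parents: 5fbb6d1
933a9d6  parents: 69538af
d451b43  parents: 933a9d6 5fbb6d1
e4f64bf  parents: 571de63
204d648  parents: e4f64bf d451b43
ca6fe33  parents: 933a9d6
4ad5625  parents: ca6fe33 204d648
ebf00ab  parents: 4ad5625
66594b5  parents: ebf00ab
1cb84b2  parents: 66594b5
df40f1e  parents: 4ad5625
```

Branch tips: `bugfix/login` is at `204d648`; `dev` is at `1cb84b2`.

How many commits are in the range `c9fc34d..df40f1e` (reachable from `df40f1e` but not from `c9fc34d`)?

9

Reachable from df40f1e: {204d648, 4ad5625, 571de63, 5fbb6d1, 69538af, 933a9d6, c9fc34d, ca6fe33, d451b43, df40f1e, e4f64bf}.
Reachable from c9fc34d: {5fbb6d1, c9fc34d}.
In df40f1e's history but not c9fc34d's: {204d648, 4ad5625, 571de63, 69538af, 933a9d6, ca6fe33, d451b43, df40f1e, e4f64bf} — 9 commits.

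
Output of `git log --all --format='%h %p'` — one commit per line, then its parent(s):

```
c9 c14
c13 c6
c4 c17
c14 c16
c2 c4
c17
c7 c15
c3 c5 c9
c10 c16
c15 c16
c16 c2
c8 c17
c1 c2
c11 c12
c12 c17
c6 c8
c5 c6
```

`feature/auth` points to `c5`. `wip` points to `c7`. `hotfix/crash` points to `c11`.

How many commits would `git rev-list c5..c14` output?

4

Reachable from c14: {c14, c16, c17, c2, c4}.
Reachable from c5: {c17, c5, c6, c8}.
In c14's history but not c5's: {c14, c16, c2, c4} — 4 commits.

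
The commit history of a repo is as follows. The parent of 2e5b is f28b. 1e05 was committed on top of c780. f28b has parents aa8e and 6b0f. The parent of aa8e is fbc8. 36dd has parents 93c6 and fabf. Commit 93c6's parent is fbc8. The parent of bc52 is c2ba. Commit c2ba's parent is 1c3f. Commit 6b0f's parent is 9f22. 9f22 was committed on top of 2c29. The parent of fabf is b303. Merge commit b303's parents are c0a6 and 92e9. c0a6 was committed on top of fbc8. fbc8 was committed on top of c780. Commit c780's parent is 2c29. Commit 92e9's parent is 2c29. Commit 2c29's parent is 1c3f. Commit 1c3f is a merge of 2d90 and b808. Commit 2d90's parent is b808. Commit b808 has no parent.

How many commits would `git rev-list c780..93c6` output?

2

Reachable from 93c6: {1c3f, 2c29, 2d90, 93c6, b808, c780, fbc8}.
Reachable from c780: {1c3f, 2c29, 2d90, b808, c780}.
In 93c6's history but not c780's: {93c6, fbc8} — 2 commits.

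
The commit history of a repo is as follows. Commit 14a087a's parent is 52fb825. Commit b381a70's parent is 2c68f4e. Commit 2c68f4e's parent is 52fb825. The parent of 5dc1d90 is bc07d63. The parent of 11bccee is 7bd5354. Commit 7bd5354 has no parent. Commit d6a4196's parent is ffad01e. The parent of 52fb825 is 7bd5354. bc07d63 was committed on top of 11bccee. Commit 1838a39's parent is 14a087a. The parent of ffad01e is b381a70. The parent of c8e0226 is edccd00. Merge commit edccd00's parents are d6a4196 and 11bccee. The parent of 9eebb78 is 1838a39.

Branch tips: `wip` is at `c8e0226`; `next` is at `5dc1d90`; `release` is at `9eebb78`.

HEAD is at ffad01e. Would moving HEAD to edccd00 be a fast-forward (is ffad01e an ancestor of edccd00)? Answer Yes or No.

A fast-forward from ffad01e to edccd00 is possible iff ffad01e is an ancestor of edccd00.
Ancestors of edccd00: {11bccee, 2c68f4e, 52fb825, 7bd5354, b381a70, d6a4196, edccd00, ffad01e}.
ffad01e is among them, so fast-forward is possible.

Yes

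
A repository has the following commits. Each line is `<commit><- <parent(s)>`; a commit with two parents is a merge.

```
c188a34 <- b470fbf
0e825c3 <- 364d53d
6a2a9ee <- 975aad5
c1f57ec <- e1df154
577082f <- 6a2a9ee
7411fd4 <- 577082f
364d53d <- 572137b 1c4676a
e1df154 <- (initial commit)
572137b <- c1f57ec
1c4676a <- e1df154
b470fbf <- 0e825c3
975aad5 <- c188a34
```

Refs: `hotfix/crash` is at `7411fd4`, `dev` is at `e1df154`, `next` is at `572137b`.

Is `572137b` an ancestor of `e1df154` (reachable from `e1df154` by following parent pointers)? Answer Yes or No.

Ancestors of e1df154: {e1df154}.
572137b is not in that set, so it is not an ancestor of e1df154.

No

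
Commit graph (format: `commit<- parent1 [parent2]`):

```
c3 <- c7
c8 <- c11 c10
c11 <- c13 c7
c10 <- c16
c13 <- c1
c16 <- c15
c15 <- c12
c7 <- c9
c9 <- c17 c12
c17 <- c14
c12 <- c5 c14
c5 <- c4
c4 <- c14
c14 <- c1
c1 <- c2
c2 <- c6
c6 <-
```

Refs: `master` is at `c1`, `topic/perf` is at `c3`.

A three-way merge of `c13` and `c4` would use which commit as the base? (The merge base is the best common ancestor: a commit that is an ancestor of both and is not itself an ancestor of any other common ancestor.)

c1

Ancestors of c13: {c1, c13, c2, c6}.
Ancestors of c4: {c1, c14, c2, c4, c6}.
Common ancestors: {c1, c2, c6}.
Among these, c1 is not an ancestor of any other common ancestor — it is the merge base.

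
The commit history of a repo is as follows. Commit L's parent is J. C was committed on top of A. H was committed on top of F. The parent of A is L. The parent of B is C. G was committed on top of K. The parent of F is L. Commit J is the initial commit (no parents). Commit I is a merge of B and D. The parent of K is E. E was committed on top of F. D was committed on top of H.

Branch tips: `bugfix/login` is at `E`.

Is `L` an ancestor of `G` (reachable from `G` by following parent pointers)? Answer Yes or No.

Ancestors of G (commits reachable by following parents): {E, F, G, J, K, L}.
L is in that set, so it is an ancestor of G.

Yes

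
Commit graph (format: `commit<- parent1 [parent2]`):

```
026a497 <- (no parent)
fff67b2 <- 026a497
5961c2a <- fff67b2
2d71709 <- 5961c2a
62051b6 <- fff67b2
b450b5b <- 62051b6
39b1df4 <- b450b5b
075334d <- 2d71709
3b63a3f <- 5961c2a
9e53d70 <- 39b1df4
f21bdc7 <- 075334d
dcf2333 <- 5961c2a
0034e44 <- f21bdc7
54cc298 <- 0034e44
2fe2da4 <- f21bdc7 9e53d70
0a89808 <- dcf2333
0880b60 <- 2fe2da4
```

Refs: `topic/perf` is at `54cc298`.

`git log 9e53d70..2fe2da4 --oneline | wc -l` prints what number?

Reachable from 2fe2da4: {026a497, 075334d, 2d71709, 2fe2da4, 39b1df4, 5961c2a, 62051b6, 9e53d70, b450b5b, f21bdc7, fff67b2}.
Reachable from 9e53d70: {026a497, 39b1df4, 62051b6, 9e53d70, b450b5b, fff67b2}.
In 2fe2da4's history but not 9e53d70's: {075334d, 2d71709, 2fe2da4, 5961c2a, f21bdc7} — 5 commits.

5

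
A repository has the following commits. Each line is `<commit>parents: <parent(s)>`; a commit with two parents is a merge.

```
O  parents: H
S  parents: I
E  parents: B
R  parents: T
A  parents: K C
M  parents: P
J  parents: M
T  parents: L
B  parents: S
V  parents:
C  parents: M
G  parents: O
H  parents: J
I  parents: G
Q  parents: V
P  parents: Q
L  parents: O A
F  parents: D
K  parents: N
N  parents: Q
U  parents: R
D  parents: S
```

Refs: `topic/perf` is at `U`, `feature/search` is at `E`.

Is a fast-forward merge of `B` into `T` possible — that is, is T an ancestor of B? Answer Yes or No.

A fast-forward from T to B is possible iff T is an ancestor of B.
Ancestors of B: {B, G, H, I, J, M, O, P, Q, S, V}.
T is not among them, so fast-forward is not possible.

No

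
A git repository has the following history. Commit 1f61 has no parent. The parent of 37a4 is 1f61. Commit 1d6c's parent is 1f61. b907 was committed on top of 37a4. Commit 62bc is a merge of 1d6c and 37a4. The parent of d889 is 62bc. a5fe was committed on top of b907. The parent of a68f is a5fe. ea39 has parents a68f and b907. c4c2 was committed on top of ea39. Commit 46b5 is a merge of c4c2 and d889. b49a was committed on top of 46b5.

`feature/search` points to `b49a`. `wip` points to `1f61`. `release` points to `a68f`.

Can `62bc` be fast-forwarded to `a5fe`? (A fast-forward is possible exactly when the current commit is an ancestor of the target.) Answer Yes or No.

A fast-forward from 62bc to a5fe is possible iff 62bc is an ancestor of a5fe.
Ancestors of a5fe: {1f61, 37a4, a5fe, b907}.
62bc is not among them, so fast-forward is not possible.

No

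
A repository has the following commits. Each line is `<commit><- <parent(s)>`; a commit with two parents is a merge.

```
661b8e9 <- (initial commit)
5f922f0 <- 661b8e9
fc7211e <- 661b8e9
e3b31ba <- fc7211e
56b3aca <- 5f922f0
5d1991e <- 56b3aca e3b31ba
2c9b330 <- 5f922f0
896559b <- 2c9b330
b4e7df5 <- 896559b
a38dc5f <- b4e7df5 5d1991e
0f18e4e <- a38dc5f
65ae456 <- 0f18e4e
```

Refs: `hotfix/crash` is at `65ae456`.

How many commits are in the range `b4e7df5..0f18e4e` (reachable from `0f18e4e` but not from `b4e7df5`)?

6

Reachable from 0f18e4e: {0f18e4e, 2c9b330, 56b3aca, 5d1991e, 5f922f0, 661b8e9, 896559b, a38dc5f, b4e7df5, e3b31ba, fc7211e}.
Reachable from b4e7df5: {2c9b330, 5f922f0, 661b8e9, 896559b, b4e7df5}.
In 0f18e4e's history but not b4e7df5's: {0f18e4e, 56b3aca, 5d1991e, a38dc5f, e3b31ba, fc7211e} — 6 commits.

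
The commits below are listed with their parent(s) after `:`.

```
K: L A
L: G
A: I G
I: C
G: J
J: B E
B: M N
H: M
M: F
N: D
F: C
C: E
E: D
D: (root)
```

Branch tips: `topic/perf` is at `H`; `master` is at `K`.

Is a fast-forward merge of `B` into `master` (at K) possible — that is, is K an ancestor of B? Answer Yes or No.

A fast-forward from K to B is possible iff K is an ancestor of B.
Ancestors of B: {B, C, D, E, F, M, N}.
K is not among them, so fast-forward is not possible.

No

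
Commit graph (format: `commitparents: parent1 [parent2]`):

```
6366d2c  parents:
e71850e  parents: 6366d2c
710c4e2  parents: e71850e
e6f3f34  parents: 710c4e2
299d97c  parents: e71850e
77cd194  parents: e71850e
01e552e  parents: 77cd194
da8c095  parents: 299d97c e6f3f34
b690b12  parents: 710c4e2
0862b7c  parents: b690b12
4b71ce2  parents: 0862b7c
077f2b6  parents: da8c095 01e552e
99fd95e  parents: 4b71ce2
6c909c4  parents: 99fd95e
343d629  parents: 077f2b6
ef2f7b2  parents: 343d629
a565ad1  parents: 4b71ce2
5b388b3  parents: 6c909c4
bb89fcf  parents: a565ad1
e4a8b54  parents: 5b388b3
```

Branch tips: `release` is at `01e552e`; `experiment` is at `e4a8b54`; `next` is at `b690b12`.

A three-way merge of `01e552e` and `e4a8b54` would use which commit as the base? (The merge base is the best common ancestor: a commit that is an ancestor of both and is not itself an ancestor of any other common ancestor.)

Ancestors of 01e552e: {01e552e, 6366d2c, 77cd194, e71850e}.
Ancestors of e4a8b54: {0862b7c, 4b71ce2, 5b388b3, 6366d2c, 6c909c4, 710c4e2, 99fd95e, b690b12, e4a8b54, e71850e}.
Common ancestors: {6366d2c, e71850e}.
Among these, e71850e is not an ancestor of any other common ancestor — it is the merge base.

e71850e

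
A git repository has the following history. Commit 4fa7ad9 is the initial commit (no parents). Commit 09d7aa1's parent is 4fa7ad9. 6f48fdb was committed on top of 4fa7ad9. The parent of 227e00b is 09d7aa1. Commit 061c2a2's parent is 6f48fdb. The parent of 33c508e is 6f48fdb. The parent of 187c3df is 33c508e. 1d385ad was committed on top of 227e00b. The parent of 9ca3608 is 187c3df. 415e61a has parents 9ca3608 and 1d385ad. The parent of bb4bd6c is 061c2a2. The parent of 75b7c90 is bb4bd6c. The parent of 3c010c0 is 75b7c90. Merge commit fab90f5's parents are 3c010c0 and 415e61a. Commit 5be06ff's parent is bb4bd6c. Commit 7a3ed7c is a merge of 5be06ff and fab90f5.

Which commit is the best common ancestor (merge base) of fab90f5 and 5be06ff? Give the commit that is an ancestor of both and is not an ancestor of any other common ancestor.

Ancestors of fab90f5: {061c2a2, 09d7aa1, 187c3df, 1d385ad, 227e00b, 33c508e, 3c010c0, 415e61a, 4fa7ad9, 6f48fdb, 75b7c90, 9ca3608, bb4bd6c, fab90f5}.
Ancestors of 5be06ff: {061c2a2, 4fa7ad9, 5be06ff, 6f48fdb, bb4bd6c}.
Common ancestors: {061c2a2, 4fa7ad9, 6f48fdb, bb4bd6c}.
Among these, bb4bd6c is not an ancestor of any other common ancestor — it is the merge base.

bb4bd6c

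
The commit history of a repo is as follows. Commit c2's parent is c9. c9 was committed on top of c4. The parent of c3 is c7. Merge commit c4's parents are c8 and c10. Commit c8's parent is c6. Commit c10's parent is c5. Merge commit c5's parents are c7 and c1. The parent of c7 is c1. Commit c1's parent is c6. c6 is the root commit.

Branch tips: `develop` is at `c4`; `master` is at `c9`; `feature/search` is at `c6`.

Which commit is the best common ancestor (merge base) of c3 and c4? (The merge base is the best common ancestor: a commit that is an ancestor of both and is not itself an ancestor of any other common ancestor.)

c7

Ancestors of c3: {c1, c3, c6, c7}.
Ancestors of c4: {c1, c10, c4, c5, c6, c7, c8}.
Common ancestors: {c1, c6, c7}.
Among these, c7 is not an ancestor of any other common ancestor — it is the merge base.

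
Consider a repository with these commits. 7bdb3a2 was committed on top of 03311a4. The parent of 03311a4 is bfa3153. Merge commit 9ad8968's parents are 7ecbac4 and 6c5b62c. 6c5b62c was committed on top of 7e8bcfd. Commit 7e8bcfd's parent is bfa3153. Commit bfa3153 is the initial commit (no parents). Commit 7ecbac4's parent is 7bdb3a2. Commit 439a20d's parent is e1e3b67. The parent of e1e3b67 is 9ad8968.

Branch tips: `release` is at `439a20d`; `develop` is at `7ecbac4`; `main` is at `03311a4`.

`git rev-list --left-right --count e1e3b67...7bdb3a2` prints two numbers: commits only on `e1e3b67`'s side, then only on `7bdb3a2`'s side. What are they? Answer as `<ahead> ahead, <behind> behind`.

Reachable from e1e3b67: {03311a4, 6c5b62c, 7bdb3a2, 7e8bcfd, 7ecbac4, 9ad8968, bfa3153, e1e3b67}.
Reachable from 7bdb3a2: {03311a4, 7bdb3a2, bfa3153}.
Only in e1e3b67's history (ahead): {6c5b62c, 7e8bcfd, 7ecbac4, 9ad8968, e1e3b67} — 5.
Only in 7bdb3a2's history (behind): {} — 0.

5 ahead, 0 behind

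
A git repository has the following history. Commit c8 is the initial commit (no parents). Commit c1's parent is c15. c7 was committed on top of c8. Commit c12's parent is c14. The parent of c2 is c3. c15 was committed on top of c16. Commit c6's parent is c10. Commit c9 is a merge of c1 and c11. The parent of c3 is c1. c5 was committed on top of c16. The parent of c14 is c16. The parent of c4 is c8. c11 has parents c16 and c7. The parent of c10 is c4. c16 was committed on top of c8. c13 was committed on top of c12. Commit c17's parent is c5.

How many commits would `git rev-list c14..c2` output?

4

Reachable from c2: {c1, c15, c16, c2, c3, c8}.
Reachable from c14: {c14, c16, c8}.
In c2's history but not c14's: {c1, c15, c2, c3} — 4 commits.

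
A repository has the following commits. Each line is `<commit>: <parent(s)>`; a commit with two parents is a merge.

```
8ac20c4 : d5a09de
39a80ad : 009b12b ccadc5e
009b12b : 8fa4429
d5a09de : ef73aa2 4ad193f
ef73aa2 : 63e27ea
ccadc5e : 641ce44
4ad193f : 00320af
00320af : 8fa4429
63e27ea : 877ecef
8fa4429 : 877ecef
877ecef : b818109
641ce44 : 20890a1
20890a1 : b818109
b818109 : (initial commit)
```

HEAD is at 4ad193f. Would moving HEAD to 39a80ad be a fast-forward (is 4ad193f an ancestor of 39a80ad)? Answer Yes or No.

A fast-forward from 4ad193f to 39a80ad is possible iff 4ad193f is an ancestor of 39a80ad.
Ancestors of 39a80ad: {009b12b, 20890a1, 39a80ad, 641ce44, 877ecef, 8fa4429, b818109, ccadc5e}.
4ad193f is not among them, so fast-forward is not possible.

No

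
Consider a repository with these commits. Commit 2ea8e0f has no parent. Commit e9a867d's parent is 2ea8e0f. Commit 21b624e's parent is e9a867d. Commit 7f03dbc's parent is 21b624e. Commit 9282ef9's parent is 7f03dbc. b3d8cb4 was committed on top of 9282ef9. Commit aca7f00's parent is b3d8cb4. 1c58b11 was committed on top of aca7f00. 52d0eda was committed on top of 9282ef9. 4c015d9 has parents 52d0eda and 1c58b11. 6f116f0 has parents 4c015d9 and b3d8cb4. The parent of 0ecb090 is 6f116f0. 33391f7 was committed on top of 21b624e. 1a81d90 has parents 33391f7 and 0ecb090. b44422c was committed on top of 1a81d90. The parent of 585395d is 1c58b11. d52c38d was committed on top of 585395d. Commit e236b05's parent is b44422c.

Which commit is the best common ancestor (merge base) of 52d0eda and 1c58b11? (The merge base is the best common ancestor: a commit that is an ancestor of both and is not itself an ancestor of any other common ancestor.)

Ancestors of 52d0eda: {21b624e, 2ea8e0f, 52d0eda, 7f03dbc, 9282ef9, e9a867d}.
Ancestors of 1c58b11: {1c58b11, 21b624e, 2ea8e0f, 7f03dbc, 9282ef9, aca7f00, b3d8cb4, e9a867d}.
Common ancestors: {21b624e, 2ea8e0f, 7f03dbc, 9282ef9, e9a867d}.
Among these, 9282ef9 is not an ancestor of any other common ancestor — it is the merge base.

9282ef9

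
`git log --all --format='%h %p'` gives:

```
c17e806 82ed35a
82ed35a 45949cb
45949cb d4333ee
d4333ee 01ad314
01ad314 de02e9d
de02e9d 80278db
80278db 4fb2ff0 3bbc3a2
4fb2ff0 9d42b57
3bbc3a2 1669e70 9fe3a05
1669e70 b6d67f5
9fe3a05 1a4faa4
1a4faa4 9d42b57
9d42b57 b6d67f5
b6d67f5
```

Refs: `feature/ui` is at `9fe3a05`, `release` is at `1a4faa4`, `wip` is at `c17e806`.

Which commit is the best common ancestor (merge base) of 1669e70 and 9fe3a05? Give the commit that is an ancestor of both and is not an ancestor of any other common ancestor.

b6d67f5

Ancestors of 1669e70: {1669e70, b6d67f5}.
Ancestors of 9fe3a05: {1a4faa4, 9d42b57, 9fe3a05, b6d67f5}.
Common ancestors: {b6d67f5}.
The only common ancestor is b6d67f5, so it is the merge base.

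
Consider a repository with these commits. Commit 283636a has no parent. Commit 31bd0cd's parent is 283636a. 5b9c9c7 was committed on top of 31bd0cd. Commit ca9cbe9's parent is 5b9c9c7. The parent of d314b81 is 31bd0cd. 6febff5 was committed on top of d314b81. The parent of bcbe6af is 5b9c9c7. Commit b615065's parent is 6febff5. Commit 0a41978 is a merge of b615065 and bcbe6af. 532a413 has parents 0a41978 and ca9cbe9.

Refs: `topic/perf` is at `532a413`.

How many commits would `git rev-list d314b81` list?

Walking parent pointers from d314b81: reachable set = {283636a, 31bd0cd, d314b81}.
That is 3 commits.

3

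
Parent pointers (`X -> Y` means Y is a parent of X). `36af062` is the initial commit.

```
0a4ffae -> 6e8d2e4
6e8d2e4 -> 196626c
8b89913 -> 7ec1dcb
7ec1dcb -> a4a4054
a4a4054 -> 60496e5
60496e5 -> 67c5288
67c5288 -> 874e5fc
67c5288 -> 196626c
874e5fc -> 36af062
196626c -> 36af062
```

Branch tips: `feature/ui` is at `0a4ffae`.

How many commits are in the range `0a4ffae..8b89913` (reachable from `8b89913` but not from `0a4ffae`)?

Reachable from 8b89913: {196626c, 36af062, 60496e5, 67c5288, 7ec1dcb, 874e5fc, 8b89913, a4a4054}.
Reachable from 0a4ffae: {0a4ffae, 196626c, 36af062, 6e8d2e4}.
In 8b89913's history but not 0a4ffae's: {60496e5, 67c5288, 7ec1dcb, 874e5fc, 8b89913, a4a4054} — 6 commits.

6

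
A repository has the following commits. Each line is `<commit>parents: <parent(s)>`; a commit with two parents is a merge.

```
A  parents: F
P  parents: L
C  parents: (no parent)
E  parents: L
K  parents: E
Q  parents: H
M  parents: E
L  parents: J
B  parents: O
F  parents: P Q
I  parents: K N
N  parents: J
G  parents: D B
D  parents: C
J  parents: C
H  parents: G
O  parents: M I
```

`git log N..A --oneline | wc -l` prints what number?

Reachable from A: {A, B, C, D, E, F, G, H, I, J, K, L, M, N, O, P, Q}.
Reachable from N: {C, J, N}.
In A's history but not N's: {A, B, D, E, F, G, H, I, K, L, M, O, P, Q} — 14 commits.

14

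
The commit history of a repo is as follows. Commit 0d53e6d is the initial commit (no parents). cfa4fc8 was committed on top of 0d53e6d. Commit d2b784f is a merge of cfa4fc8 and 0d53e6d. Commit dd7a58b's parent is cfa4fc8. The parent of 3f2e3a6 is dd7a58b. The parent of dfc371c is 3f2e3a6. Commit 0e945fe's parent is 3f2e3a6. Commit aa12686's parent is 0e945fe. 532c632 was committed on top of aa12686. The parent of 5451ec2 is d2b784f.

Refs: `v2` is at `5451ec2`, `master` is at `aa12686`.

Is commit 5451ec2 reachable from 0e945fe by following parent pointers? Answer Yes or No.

No

Ancestors of 0e945fe: {0d53e6d, 0e945fe, 3f2e3a6, cfa4fc8, dd7a58b}.
5451ec2 is not in that set, so it is not an ancestor of 0e945fe.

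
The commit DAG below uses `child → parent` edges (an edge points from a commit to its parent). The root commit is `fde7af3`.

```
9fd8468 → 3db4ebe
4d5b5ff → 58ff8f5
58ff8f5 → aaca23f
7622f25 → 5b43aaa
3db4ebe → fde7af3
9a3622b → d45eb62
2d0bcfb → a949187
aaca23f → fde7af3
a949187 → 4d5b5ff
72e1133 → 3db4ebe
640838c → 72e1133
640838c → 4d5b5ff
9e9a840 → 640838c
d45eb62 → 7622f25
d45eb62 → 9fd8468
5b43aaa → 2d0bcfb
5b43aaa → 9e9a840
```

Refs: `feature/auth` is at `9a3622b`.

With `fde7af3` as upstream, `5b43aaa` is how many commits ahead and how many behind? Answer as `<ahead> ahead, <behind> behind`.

10 ahead, 0 behind

Reachable from 5b43aaa: {2d0bcfb, 3db4ebe, 4d5b5ff, 58ff8f5, 5b43aaa, 640838c, 72e1133, 9e9a840, a949187, aaca23f, fde7af3}.
Reachable from fde7af3: {fde7af3}.
Only in 5b43aaa's history (ahead): {2d0bcfb, 3db4ebe, 4d5b5ff, 58ff8f5, 5b43aaa, 640838c, 72e1133, 9e9a840, a949187, aaca23f} — 10.
Only in fde7af3's history (behind): {} — 0.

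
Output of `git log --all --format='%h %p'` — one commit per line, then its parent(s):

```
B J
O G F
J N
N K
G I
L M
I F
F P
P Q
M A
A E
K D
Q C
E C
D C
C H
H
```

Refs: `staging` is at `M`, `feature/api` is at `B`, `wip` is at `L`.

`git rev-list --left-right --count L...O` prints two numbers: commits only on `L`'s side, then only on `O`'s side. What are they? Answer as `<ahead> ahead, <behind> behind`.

4 ahead, 6 behind

Reachable from L: {A, C, E, H, L, M}.
Reachable from O: {C, F, G, H, I, O, P, Q}.
Only in L's history (ahead): {A, E, L, M} — 4.
Only in O's history (behind): {F, G, I, O, P, Q} — 6.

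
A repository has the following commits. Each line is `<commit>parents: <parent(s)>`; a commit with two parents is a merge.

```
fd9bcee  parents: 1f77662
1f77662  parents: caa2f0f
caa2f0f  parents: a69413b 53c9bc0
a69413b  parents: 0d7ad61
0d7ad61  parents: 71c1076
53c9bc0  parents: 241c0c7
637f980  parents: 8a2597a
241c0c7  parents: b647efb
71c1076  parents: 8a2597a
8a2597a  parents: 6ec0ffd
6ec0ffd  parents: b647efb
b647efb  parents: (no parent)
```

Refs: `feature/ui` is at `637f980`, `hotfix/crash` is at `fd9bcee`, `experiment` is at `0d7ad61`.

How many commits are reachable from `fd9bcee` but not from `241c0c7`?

9

Reachable from fd9bcee: {0d7ad61, 1f77662, 241c0c7, 53c9bc0, 6ec0ffd, 71c1076, 8a2597a, a69413b, b647efb, caa2f0f, fd9bcee}.
Reachable from 241c0c7: {241c0c7, b647efb}.
In fd9bcee's history but not 241c0c7's: {0d7ad61, 1f77662, 53c9bc0, 6ec0ffd, 71c1076, 8a2597a, a69413b, caa2f0f, fd9bcee} — 9 commits.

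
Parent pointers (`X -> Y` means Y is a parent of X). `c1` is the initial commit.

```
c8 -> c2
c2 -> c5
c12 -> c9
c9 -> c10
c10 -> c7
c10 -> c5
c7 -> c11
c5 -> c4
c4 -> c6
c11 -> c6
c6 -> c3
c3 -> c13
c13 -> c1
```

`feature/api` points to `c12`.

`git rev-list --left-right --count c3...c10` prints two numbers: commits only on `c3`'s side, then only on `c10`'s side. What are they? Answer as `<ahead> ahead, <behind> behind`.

Reachable from c3: {c1, c13, c3}.
Reachable from c10: {c1, c10, c11, c13, c3, c4, c5, c6, c7}.
Only in c3's history (ahead): {} — 0.
Only in c10's history (behind): {c10, c11, c4, c5, c6, c7} — 6.

0 ahead, 6 behind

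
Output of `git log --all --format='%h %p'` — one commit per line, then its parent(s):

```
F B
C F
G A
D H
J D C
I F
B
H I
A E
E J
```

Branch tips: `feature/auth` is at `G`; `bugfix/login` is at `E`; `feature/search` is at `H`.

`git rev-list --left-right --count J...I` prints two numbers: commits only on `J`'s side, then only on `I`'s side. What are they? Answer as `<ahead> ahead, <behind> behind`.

Reachable from J: {B, C, D, F, H, I, J}.
Reachable from I: {B, F, I}.
Only in J's history (ahead): {C, D, H, J} — 4.
Only in I's history (behind): {} — 0.

4 ahead, 0 behind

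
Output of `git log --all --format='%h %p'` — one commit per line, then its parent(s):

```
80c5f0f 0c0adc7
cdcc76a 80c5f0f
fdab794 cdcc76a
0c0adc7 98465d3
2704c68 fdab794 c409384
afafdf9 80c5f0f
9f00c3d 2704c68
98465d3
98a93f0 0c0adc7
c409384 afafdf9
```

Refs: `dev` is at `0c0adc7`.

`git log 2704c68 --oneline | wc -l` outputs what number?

8

Walking parent pointers from 2704c68: reachable set = {0c0adc7, 2704c68, 80c5f0f, 98465d3, afafdf9, c409384, cdcc76a, fdab794}.
That is 8 commits.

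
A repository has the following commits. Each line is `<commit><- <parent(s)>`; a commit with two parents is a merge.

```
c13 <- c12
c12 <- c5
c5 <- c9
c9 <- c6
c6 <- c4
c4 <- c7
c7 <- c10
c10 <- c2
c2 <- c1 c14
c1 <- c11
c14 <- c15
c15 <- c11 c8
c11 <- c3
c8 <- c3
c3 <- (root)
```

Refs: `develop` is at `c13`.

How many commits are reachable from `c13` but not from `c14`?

Reachable from c13: {c1, c10, c11, c12, c13, c14, c15, c2, c3, c4, c5, c6, c7, c8, c9}.
Reachable from c14: {c11, c14, c15, c3, c8}.
In c13's history but not c14's: {c1, c10, c12, c13, c2, c4, c5, c6, c7, c9} — 10 commits.

10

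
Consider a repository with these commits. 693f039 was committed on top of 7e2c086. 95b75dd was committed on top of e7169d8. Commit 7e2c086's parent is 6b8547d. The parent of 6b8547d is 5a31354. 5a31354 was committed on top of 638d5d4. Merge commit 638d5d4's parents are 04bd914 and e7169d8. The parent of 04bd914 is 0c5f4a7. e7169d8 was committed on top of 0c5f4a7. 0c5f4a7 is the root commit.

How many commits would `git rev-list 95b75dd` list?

3

Walking parent pointers from 95b75dd: reachable set = {0c5f4a7, 95b75dd, e7169d8}.
That is 3 commits.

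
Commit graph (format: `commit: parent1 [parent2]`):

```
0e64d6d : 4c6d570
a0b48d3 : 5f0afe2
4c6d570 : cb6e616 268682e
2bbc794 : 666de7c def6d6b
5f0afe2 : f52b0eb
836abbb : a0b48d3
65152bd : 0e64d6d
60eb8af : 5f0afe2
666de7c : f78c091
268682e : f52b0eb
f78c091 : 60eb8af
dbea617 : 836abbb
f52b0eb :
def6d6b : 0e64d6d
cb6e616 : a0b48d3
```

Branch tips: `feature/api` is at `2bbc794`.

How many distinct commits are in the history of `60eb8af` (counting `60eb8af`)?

3

Walking parent pointers from 60eb8af: reachable set = {5f0afe2, 60eb8af, f52b0eb}.
That is 3 commits.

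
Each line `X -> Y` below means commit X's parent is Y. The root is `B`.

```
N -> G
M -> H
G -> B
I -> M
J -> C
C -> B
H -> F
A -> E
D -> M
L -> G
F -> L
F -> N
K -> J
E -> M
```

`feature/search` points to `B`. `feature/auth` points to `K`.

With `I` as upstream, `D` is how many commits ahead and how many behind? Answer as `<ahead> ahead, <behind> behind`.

Reachable from D: {B, D, F, G, H, L, M, N}.
Reachable from I: {B, F, G, H, I, L, M, N}.
Only in D's history (ahead): {D} — 1.
Only in I's history (behind): {I} — 1.

1 ahead, 1 behind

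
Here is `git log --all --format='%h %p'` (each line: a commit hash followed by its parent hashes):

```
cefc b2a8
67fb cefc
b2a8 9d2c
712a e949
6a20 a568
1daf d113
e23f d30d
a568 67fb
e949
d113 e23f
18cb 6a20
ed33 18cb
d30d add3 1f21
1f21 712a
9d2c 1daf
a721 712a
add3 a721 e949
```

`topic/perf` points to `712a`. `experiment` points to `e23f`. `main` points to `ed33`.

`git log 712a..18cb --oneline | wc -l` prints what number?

Reachable from 18cb: {18cb, 1daf, 1f21, 67fb, 6a20, 712a, 9d2c, a568, a721, add3, b2a8, cefc, d113, d30d, e23f, e949}.
Reachable from 712a: {712a, e949}.
In 18cb's history but not 712a's: {18cb, 1daf, 1f21, 67fb, 6a20, 9d2c, a568, a721, add3, b2a8, cefc, d113, d30d, e23f} — 14 commits.

14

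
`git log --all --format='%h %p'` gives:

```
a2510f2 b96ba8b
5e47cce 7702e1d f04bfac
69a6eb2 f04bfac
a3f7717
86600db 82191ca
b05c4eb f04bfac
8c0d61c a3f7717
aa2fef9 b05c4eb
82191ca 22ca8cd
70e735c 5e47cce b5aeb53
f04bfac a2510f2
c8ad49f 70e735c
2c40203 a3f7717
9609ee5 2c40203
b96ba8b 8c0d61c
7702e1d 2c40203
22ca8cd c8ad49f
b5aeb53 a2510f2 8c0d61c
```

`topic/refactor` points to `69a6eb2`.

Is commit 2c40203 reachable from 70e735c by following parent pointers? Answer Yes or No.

Ancestors of 70e735c (commits reachable by following parents): {2c40203, 5e47cce, 70e735c, 7702e1d, 8c0d61c, a2510f2, a3f7717, b5aeb53, b96ba8b, f04bfac}.
2c40203 is in that set, so it is an ancestor of 70e735c.

Yes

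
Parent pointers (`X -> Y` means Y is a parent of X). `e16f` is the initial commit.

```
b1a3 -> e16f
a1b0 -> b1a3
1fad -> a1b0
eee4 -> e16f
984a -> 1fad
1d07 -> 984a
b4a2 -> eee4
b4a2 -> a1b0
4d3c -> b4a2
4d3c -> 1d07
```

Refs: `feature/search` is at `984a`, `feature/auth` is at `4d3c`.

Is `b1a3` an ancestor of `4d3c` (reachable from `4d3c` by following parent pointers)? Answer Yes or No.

Yes

Ancestors of 4d3c (commits reachable by following parents): {1d07, 1fad, 4d3c, 984a, a1b0, b1a3, b4a2, e16f, eee4}.
b1a3 is in that set, so it is an ancestor of 4d3c.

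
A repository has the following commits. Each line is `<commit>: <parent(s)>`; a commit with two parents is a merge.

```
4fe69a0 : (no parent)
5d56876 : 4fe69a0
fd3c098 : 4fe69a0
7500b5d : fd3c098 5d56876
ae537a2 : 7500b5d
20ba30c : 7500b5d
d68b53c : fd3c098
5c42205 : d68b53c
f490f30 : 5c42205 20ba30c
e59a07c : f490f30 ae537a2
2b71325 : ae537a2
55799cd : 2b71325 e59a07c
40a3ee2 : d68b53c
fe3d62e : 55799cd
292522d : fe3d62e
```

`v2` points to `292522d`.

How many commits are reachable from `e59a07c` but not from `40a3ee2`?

Reachable from e59a07c: {20ba30c, 4fe69a0, 5c42205, 5d56876, 7500b5d, ae537a2, d68b53c, e59a07c, f490f30, fd3c098}.
Reachable from 40a3ee2: {40a3ee2, 4fe69a0, d68b53c, fd3c098}.
In e59a07c's history but not 40a3ee2's: {20ba30c, 5c42205, 5d56876, 7500b5d, ae537a2, e59a07c, f490f30} — 7 commits.

7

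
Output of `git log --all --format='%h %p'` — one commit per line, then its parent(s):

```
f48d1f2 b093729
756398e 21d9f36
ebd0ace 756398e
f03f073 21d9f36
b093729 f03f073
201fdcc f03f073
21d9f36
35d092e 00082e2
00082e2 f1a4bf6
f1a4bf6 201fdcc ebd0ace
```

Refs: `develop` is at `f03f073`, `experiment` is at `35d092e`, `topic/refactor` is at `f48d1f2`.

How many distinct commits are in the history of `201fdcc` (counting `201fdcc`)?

Walking parent pointers from 201fdcc: reachable set = {201fdcc, 21d9f36, f03f073}.
That is 3 commits.

3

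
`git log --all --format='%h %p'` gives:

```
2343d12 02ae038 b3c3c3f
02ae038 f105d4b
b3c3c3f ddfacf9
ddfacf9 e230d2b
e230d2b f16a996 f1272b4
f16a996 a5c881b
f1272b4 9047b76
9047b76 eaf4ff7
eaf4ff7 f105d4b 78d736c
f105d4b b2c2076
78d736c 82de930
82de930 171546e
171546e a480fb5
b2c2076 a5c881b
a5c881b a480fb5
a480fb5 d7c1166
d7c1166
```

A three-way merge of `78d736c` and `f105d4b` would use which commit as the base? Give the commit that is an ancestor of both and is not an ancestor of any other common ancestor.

a480fb5

Ancestors of 78d736c: {171546e, 78d736c, 82de930, a480fb5, d7c1166}.
Ancestors of f105d4b: {a480fb5, a5c881b, b2c2076, d7c1166, f105d4b}.
Common ancestors: {a480fb5, d7c1166}.
Among these, a480fb5 is not an ancestor of any other common ancestor — it is the merge base.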